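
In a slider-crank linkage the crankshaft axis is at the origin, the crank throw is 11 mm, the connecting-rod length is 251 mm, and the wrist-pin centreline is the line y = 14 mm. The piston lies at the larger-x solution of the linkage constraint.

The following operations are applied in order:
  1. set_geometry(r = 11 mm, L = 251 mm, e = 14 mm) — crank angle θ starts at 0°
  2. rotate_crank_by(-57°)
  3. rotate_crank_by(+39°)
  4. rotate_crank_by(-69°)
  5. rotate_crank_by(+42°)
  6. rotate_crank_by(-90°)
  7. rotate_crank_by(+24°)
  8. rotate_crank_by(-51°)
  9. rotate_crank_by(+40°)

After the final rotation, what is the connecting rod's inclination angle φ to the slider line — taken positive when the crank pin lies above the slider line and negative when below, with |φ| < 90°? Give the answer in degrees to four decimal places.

set_geometry: r = 11 mm, L = 251 mm, e = 14 mm; θ ← 0°
rotate_crank_by(-57°): θ ← 0° -57° = -57°
rotate_crank_by(+39°): θ ← -57° +39° = -18°
rotate_crank_by(-69°): θ ← -18° -69° = -87°
rotate_crank_by(+42°): θ ← -87° +42° = -45°
rotate_crank_by(-90°): θ ← -45° -90° = -135°
rotate_crank_by(+24°): θ ← -135° +24° = -111°
rotate_crank_by(-51°): θ ← -111° -51° = -162°
rotate_crank_by(+40°): θ ← -162° +40° = -122°
crank pin P = (r cos θ, r sin θ) = (-5.829112, -9.328529)
h = r sin θ − e = -9.328529 − 14 = -23.328529
sin φ = h / L = -23.328529 / 251 = -0.09294235
φ = arcsin(-0.09294235) = -5.332901°

-5.3329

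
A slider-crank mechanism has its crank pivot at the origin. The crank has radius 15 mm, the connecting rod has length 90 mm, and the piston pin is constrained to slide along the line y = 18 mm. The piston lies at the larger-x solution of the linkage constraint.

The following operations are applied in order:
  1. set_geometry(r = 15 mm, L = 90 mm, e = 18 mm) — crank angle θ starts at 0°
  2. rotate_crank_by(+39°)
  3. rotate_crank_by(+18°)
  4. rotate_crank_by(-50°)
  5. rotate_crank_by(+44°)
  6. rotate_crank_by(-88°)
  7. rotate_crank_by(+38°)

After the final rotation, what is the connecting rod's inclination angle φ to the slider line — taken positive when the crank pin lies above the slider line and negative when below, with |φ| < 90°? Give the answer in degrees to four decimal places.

set_geometry: r = 15 mm, L = 90 mm, e = 18 mm; θ ← 0°
rotate_crank_by(+39°): θ ← 0° +39° = 39°
rotate_crank_by(+18°): θ ← 39° +18° = 57°
rotate_crank_by(-50°): θ ← 57° -50° = 7°
rotate_crank_by(+44°): θ ← 7° +44° = 51°
rotate_crank_by(-88°): θ ← 51° -88° = -37°
rotate_crank_by(+38°): θ ← -37° +38° = 1°
crank pin P = (r cos θ, r sin θ) = (14.997715, 0.261786)
h = r sin θ − e = 0.261786 − 18 = -17.738214
sin φ = h / L = -17.738214 / 90 = -0.19709127
φ = arcsin(-0.19709127) = -11.366915°

-11.3669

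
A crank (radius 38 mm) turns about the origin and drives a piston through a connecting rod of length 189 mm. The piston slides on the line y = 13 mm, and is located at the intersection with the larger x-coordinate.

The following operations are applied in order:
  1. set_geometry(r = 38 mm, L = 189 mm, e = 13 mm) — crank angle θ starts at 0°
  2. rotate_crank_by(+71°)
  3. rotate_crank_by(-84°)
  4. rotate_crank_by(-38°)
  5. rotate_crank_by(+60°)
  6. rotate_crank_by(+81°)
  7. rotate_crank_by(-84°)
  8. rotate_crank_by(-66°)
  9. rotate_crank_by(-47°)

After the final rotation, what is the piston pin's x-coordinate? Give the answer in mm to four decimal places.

set_geometry: r = 38 mm, L = 189 mm, e = 13 mm; θ ← 0°
rotate_crank_by(+71°): θ ← 0° +71° = 71°
rotate_crank_by(-84°): θ ← 71° -84° = -13°
rotate_crank_by(-38°): θ ← -13° -38° = -51°
rotate_crank_by(+60°): θ ← -51° +60° = 9°
rotate_crank_by(+81°): θ ← 9° +81° = 90°
rotate_crank_by(-84°): θ ← 90° -84° = 6°
rotate_crank_by(-66°): θ ← 6° -66° = -60°
rotate_crank_by(-47°): θ ← -60° -47° = -107°
crank pin P = (r cos θ, r sin θ) = (-11.110125, -36.339581)
h = r sin θ − e = -36.339581 − 13 = -49.339581
x = r cos θ + √(L² − h²) = -11.110125 + √(35721.0 − 2434.3942) = -11.110125 + 182.446172 = 171.336047

171.3360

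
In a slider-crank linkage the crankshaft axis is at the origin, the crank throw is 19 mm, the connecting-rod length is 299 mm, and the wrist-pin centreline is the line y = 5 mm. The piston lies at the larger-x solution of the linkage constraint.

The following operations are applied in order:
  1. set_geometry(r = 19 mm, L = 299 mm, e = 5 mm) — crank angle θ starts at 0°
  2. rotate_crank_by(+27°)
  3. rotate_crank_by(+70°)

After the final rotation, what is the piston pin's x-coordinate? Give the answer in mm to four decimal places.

296.3631

set_geometry: r = 19 mm, L = 299 mm, e = 5 mm; θ ← 0°
rotate_crank_by(+27°): θ ← 0° +27° = 27°
rotate_crank_by(+70°): θ ← 27° +70° = 97°
crank pin P = (r cos θ, r sin θ) = (-2.315518, 18.858377)
h = r sin θ − e = 18.858377 − 5 = 13.858377
x = r cos θ + √(L² − h²) = -2.315518 + √(89401.0 − 192.0546) = -2.315518 + 298.678666 = 296.363148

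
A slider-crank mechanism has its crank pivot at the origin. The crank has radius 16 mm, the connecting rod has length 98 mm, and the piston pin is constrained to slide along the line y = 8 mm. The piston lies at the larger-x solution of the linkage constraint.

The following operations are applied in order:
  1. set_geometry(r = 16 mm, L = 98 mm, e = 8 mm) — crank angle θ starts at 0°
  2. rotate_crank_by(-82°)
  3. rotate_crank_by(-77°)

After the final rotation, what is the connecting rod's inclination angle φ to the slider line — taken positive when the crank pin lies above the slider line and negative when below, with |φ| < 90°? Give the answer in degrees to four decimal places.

-8.0560

set_geometry: r = 16 mm, L = 98 mm, e = 8 mm; θ ← 0°
rotate_crank_by(-82°): θ ← 0° -82° = -82°
rotate_crank_by(-77°): θ ← -82° -77° = -159°
crank pin P = (r cos θ, r sin θ) = (-14.937287, -5.733887)
h = r sin θ − e = -5.733887 − 8 = -13.733887
sin φ = h / L = -13.733887 / 98 = -0.14014171
φ = arcsin(-0.14014171) = -8.056046°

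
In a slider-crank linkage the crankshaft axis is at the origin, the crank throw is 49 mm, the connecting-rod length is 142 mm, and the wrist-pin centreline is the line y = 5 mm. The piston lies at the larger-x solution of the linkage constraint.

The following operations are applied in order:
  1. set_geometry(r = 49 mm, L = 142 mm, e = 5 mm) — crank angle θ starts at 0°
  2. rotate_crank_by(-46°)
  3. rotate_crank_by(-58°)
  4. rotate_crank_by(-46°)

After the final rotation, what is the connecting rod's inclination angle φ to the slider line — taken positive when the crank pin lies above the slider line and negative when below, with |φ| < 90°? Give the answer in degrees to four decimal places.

-11.9903

set_geometry: r = 49 mm, L = 142 mm, e = 5 mm; θ ← 0°
rotate_crank_by(-46°): θ ← 0° -46° = -46°
rotate_crank_by(-58°): θ ← -46° -58° = -104°
rotate_crank_by(-46°): θ ← -104° -46° = -150°
crank pin P = (r cos θ, r sin θ) = (-42.435245, -24.500000)
h = r sin θ − e = -24.500000 − 5 = -29.500000
sin φ = h / L = -29.500000 / 142 = -0.20774648
φ = arcsin(-0.20774648) = -11.990323°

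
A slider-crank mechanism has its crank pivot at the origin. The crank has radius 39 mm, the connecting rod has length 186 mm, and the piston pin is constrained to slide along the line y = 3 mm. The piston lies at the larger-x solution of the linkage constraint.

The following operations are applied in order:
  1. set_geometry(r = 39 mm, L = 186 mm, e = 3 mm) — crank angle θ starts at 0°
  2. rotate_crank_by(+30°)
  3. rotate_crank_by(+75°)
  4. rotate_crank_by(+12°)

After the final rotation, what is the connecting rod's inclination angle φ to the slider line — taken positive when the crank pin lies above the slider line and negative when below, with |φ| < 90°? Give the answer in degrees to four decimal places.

set_geometry: r = 39 mm, L = 186 mm, e = 3 mm; θ ← 0°
rotate_crank_by(+30°): θ ← 0° +30° = 30°
rotate_crank_by(+75°): θ ← 30° +75° = 105°
rotate_crank_by(+12°): θ ← 105° +12° = 117°
crank pin P = (r cos θ, r sin θ) = (-17.705629, 34.749254)
h = r sin θ − e = 34.749254 − 3 = 31.749254
sin φ = h / L = 31.749254 / 186 = 0.17069492
φ = arcsin(0.17069492) = 9.828225°

9.8282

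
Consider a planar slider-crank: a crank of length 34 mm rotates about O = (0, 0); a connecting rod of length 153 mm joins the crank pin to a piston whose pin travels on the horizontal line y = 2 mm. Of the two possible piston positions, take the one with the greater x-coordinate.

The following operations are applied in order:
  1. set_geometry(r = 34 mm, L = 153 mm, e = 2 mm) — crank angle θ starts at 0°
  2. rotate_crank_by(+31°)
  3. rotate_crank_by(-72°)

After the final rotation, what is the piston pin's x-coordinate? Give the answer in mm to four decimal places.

set_geometry: r = 34 mm, L = 153 mm, e = 2 mm; θ ← 0°
rotate_crank_by(+31°): θ ← 0° +31° = 31°
rotate_crank_by(-72°): θ ← 31° -72° = -41°
crank pin P = (r cos θ, r sin θ) = (25.660126, -22.306007)
h = r sin θ − e = -22.306007 − 2 = -24.306007
x = r cos θ + √(L² − h²) = 25.660126 + √(23409.0 − 590.7820) = 25.660126 + 151.057003 = 176.717128

176.7171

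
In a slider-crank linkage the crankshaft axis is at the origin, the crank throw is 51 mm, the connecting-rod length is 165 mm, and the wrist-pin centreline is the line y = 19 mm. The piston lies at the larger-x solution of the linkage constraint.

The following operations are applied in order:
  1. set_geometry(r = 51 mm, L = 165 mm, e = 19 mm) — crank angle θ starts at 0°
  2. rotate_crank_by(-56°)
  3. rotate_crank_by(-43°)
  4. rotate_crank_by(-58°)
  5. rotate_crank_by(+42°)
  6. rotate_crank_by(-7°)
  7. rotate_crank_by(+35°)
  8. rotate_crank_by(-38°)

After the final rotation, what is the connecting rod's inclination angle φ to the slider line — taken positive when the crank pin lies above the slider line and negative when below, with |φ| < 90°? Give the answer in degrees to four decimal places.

-21.6135

set_geometry: r = 51 mm, L = 165 mm, e = 19 mm; θ ← 0°
rotate_crank_by(-56°): θ ← 0° -56° = -56°
rotate_crank_by(-43°): θ ← -56° -43° = -99°
rotate_crank_by(-58°): θ ← -99° -58° = -157°
rotate_crank_by(+42°): θ ← -157° +42° = -115°
rotate_crank_by(-7°): θ ← -115° -7° = -122°
rotate_crank_by(+35°): θ ← -122° +35° = -87°
rotate_crank_by(-38°): θ ← -87° -38° = -125°
crank pin P = (r cos θ, r sin θ) = (-29.252398, -41.776754)
h = r sin θ − e = -41.776754 − 19 = -60.776754
sin φ = h / L = -60.776754 / 165 = -0.36834397
φ = arcsin(-0.36834397) = -21.613522°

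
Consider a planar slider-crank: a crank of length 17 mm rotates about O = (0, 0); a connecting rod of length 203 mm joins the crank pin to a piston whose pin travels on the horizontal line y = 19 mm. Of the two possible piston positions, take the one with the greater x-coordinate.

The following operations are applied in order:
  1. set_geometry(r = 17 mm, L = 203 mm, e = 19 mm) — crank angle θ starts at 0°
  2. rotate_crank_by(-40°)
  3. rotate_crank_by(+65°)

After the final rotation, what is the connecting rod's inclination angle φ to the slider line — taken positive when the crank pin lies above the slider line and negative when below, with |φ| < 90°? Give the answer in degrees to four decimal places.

-3.3368

set_geometry: r = 17 mm, L = 203 mm, e = 19 mm; θ ← 0°
rotate_crank_by(-40°): θ ← 0° -40° = -40°
rotate_crank_by(+65°): θ ← -40° +65° = 25°
crank pin P = (r cos θ, r sin θ) = (15.407232, 7.184510)
h = r sin θ − e = 7.184510 − 19 = -11.815490
sin φ = h / L = -11.815490 / 203 = -0.05820438
φ = arcsin(-0.05820438) = -3.336751°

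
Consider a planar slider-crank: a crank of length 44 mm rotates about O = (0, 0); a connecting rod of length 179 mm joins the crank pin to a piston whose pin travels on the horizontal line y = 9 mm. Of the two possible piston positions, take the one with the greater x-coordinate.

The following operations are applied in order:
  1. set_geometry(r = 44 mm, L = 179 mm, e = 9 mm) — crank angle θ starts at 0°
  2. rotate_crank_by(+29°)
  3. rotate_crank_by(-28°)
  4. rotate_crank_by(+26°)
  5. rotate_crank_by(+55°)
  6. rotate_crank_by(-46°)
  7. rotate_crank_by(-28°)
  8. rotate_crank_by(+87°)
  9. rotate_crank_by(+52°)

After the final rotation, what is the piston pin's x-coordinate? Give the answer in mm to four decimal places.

141.4719

set_geometry: r = 44 mm, L = 179 mm, e = 9 mm; θ ← 0°
rotate_crank_by(+29°): θ ← 0° +29° = 29°
rotate_crank_by(-28°): θ ← 29° -28° = 1°
rotate_crank_by(+26°): θ ← 1° +26° = 27°
rotate_crank_by(+55°): θ ← 27° +55° = 82°
rotate_crank_by(-46°): θ ← 82° -46° = 36°
rotate_crank_by(-28°): θ ← 36° -28° = 8°
rotate_crank_by(+87°): θ ← 8° +87° = 95°
rotate_crank_by(+52°): θ ← 95° +52° = 147°
crank pin P = (r cos θ, r sin θ) = (-36.901505, 23.964118)
h = r sin θ − e = 23.964118 − 9 = 14.964118
x = r cos θ + √(L² − h²) = -36.901505 + √(32041.0 − 223.9248) = -36.901505 + 178.373415 = 141.471910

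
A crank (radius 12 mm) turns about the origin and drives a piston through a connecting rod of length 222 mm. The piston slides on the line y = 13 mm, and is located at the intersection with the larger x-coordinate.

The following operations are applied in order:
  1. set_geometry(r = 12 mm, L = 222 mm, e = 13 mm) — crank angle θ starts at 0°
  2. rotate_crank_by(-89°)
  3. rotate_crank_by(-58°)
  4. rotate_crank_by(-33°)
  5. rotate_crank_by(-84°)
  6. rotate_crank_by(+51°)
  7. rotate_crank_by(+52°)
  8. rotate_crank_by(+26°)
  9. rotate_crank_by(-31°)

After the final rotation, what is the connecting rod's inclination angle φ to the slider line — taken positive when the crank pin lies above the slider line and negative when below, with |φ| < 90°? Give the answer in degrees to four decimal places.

set_geometry: r = 12 mm, L = 222 mm, e = 13 mm; θ ← 0°
rotate_crank_by(-89°): θ ← 0° -89° = -89°
rotate_crank_by(-58°): θ ← -89° -58° = -147°
rotate_crank_by(-33°): θ ← -147° -33° = -180°
rotate_crank_by(-84°): θ ← -180° -84° = -264°
rotate_crank_by(+51°): θ ← -264° +51° = -213°
rotate_crank_by(+52°): θ ← -213° +52° = -161°
rotate_crank_by(+26°): θ ← -161° +26° = -135°
rotate_crank_by(-31°): θ ← -135° -31° = -166°
crank pin P = (r cos θ, r sin θ) = (-11.643549, -2.903063)
h = r sin θ − e = -2.903063 − 13 = -15.903063
sin φ = h / L = -15.903063 / 222 = -0.07163542
φ = arcsin(-0.07163542) = -4.107926°

-4.1079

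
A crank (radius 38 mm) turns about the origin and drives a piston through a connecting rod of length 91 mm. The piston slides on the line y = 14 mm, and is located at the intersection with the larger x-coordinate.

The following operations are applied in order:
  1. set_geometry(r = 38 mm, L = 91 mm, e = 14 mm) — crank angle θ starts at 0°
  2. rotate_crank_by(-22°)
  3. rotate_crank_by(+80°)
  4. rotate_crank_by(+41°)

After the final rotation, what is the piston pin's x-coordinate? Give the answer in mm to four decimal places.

set_geometry: r = 38 mm, L = 91 mm, e = 14 mm; θ ← 0°
rotate_crank_by(-22°): θ ← 0° -22° = -22°
rotate_crank_by(+80°): θ ← -22° +80° = 58°
rotate_crank_by(+41°): θ ← 58° +41° = 99°
crank pin P = (r cos θ, r sin θ) = (-5.944510, 37.532157)
h = r sin θ − e = 37.532157 − 14 = 23.532157
x = r cos θ + √(L² − h²) = -5.944510 + √(8281.0 − 553.7624) = -5.944510 + 87.904707 = 81.960198

81.9602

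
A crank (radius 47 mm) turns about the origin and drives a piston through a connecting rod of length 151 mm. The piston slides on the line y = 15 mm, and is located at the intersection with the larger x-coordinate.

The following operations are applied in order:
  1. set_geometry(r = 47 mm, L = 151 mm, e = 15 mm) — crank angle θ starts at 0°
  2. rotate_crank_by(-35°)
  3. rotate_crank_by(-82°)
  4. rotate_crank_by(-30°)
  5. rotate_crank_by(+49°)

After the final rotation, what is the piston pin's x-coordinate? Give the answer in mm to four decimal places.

131.3483

set_geometry: r = 47 mm, L = 151 mm, e = 15 mm; θ ← 0°
rotate_crank_by(-35°): θ ← 0° -35° = -35°
rotate_crank_by(-82°): θ ← -35° -82° = -117°
rotate_crank_by(-30°): θ ← -117° -30° = -147°
rotate_crank_by(+49°): θ ← -147° +49° = -98°
crank pin P = (r cos θ, r sin θ) = (-6.541136, -46.542599)
h = r sin θ − e = -46.542599 − 15 = -61.542599
x = r cos θ + √(L² − h²) = -6.541136 + √(22801.0 − 3787.4915) = -6.541136 + 137.889479 = 131.348343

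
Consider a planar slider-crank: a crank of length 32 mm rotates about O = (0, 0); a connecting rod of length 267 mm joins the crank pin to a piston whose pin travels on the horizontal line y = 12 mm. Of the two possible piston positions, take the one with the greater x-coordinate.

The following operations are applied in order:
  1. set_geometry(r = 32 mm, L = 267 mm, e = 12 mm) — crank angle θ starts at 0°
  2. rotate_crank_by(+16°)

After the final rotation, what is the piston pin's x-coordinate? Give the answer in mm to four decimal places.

297.7414

set_geometry: r = 32 mm, L = 267 mm, e = 12 mm; θ ← 0°
rotate_crank_by(+16°): θ ← 0° +16° = 16°
crank pin P = (r cos θ, r sin θ) = (30.760374, 8.820395)
h = r sin θ − e = 8.820395 − 12 = -3.179605
x = r cos θ + √(L² − h²) = 30.760374 + √(71289.0 − 10.1099) = 30.760374 + 266.981067 = 297.741441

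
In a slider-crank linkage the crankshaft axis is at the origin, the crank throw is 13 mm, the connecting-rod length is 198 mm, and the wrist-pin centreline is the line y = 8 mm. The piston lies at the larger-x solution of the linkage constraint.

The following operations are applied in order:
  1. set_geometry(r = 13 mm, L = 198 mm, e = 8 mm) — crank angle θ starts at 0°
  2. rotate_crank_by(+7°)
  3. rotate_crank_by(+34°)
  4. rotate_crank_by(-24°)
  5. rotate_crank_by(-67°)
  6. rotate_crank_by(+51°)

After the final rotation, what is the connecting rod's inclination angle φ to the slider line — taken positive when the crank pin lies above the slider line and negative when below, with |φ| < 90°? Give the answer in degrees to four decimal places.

set_geometry: r = 13 mm, L = 198 mm, e = 8 mm; θ ← 0°
rotate_crank_by(+7°): θ ← 0° +7° = 7°
rotate_crank_by(+34°): θ ← 7° +34° = 41°
rotate_crank_by(-24°): θ ← 41° -24° = 17°
rotate_crank_by(-67°): θ ← 17° -67° = -50°
rotate_crank_by(+51°): θ ← -50° +51° = 1°
crank pin P = (r cos θ, r sin θ) = (12.998020, 0.226881)
h = r sin θ − e = 0.226881 − 8 = -7.773119
sin φ = h / L = -7.773119 / 198 = -0.03925818
φ = arcsin(-0.03925818) = -2.249906°

-2.2499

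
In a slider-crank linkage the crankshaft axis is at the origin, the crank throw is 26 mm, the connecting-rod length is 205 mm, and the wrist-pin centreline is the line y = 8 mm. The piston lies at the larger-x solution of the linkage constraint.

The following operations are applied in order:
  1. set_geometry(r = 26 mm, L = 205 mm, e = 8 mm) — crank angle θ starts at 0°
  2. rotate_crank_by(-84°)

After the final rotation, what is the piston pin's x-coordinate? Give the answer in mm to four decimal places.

204.9025

set_geometry: r = 26 mm, L = 205 mm, e = 8 mm; θ ← 0°
rotate_crank_by(-84°): θ ← 0° -84° = -84°
crank pin P = (r cos θ, r sin θ) = (2.717740, -25.857569)
h = r sin θ − e = -25.857569 − 8 = -33.857569
x = r cos θ + √(L² − h²) = 2.717740 + √(42025.0 − 1146.3350) = 2.717740 + 202.184730 = 204.902470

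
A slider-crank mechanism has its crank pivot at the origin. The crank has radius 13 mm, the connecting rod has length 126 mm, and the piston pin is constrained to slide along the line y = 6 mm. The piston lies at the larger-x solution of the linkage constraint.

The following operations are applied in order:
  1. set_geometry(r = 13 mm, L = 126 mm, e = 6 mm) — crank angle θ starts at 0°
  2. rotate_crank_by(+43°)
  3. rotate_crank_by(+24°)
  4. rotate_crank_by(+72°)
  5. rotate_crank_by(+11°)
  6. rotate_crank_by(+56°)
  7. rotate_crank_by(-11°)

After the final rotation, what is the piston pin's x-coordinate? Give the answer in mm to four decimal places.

113.0945

set_geometry: r = 13 mm, L = 126 mm, e = 6 mm; θ ← 0°
rotate_crank_by(+43°): θ ← 0° +43° = 43°
rotate_crank_by(+24°): θ ← 43° +24° = 67°
rotate_crank_by(+72°): θ ← 67° +72° = 139°
rotate_crank_by(+11°): θ ← 139° +11° = 150°
rotate_crank_by(+56°): θ ← 150° +56° = 206°
rotate_crank_by(-11°): θ ← 206° -11° = 195°
crank pin P = (r cos θ, r sin θ) = (-12.557036, -3.364648)
h = r sin θ − e = -3.364648 − 6 = -9.364648
x = r cos θ + √(L² − h²) = -12.557036 + √(15876.0 − 87.6966) = -12.557036 + 125.651516 = 113.094480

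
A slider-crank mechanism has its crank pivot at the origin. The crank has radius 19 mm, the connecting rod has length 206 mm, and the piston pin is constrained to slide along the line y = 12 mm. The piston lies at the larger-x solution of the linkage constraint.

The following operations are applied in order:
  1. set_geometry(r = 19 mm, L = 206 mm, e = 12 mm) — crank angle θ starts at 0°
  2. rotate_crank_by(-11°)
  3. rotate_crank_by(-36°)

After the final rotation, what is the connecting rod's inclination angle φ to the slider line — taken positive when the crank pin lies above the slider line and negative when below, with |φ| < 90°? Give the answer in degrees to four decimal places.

-7.2216

set_geometry: r = 19 mm, L = 206 mm, e = 12 mm; θ ← 0°
rotate_crank_by(-11°): θ ← 0° -11° = -11°
rotate_crank_by(-36°): θ ← -11° -36° = -47°
crank pin P = (r cos θ, r sin θ) = (12.957969, -13.895720)
h = r sin θ − e = -13.895720 − 12 = -25.895720
sin φ = h / L = -25.895720 / 206 = -0.12570738
φ = arcsin(-0.12570738) = -7.221608°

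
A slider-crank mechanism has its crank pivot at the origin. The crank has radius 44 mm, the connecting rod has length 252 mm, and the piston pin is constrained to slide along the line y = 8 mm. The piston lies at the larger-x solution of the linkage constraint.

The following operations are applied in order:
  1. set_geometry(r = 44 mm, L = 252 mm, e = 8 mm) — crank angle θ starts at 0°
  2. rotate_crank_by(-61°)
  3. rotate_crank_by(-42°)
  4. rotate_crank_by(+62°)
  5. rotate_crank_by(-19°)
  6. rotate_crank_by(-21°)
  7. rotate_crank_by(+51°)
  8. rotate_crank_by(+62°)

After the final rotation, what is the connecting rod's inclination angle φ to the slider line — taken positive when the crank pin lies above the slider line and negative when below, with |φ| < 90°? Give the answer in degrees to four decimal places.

set_geometry: r = 44 mm, L = 252 mm, e = 8 mm; θ ← 0°
rotate_crank_by(-61°): θ ← 0° -61° = -61°
rotate_crank_by(-42°): θ ← -61° -42° = -103°
rotate_crank_by(+62°): θ ← -103° +62° = -41°
rotate_crank_by(-19°): θ ← -41° -19° = -60°
rotate_crank_by(-21°): θ ← -60° -21° = -81°
rotate_crank_by(+51°): θ ← -81° +51° = -30°
rotate_crank_by(+62°): θ ← -30° +62° = 32°
crank pin P = (r cos θ, r sin θ) = (37.314116, 23.316448)
h = r sin θ − e = 23.316448 − 8 = 15.316448
sin φ = h / L = 15.316448 / 252 = 0.06077955
φ = arcsin(0.06077955) = 3.484560°

3.4846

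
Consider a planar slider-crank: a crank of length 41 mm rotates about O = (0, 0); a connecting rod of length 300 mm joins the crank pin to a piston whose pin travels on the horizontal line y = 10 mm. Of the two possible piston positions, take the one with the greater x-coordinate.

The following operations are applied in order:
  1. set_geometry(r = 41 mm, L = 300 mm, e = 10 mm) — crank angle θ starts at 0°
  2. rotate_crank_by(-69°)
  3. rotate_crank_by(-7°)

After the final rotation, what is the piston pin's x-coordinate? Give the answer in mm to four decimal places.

305.7595

set_geometry: r = 41 mm, L = 300 mm, e = 10 mm; θ ← 0°
rotate_crank_by(-69°): θ ← 0° -69° = -69°
rotate_crank_by(-7°): θ ← -69° -7° = -76°
crank pin P = (r cos θ, r sin θ) = (9.918798, -39.782125)
h = r sin θ − e = -39.782125 − 10 = -49.782125
x = r cos θ + √(L² − h²) = 9.918798 + √(90000.0 − 2478.2599) = 9.918798 + 295.840734 = 305.759532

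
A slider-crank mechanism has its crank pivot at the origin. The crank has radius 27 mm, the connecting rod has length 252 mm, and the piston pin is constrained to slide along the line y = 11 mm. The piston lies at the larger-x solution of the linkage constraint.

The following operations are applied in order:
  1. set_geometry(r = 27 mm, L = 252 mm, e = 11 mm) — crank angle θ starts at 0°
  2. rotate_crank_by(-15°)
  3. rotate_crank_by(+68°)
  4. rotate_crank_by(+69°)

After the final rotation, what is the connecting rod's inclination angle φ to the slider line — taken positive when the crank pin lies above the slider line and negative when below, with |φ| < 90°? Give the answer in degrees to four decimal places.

set_geometry: r = 27 mm, L = 252 mm, e = 11 mm; θ ← 0°
rotate_crank_by(-15°): θ ← 0° -15° = -15°
rotate_crank_by(+68°): θ ← -15° +68° = 53°
rotate_crank_by(+69°): θ ← 53° +69° = 122°
crank pin P = (r cos θ, r sin θ) = (-14.307820, 22.897299)
h = r sin θ − e = 22.897299 − 11 = 11.897299
sin φ = h / L = 11.897299 / 252 = 0.04721150
φ = arcsin(0.04721150) = 2.706026°

2.7060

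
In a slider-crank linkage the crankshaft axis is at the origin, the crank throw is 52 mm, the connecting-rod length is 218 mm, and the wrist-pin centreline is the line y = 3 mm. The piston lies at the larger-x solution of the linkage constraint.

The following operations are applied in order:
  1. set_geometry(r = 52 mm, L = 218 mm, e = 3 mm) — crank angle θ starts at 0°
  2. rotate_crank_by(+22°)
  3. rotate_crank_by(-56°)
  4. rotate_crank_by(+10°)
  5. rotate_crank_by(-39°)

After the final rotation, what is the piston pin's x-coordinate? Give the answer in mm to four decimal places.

set_geometry: r = 52 mm, L = 218 mm, e = 3 mm; θ ← 0°
rotate_crank_by(+22°): θ ← 0° +22° = 22°
rotate_crank_by(-56°): θ ← 22° -56° = -34°
rotate_crank_by(+10°): θ ← -34° +10° = -24°
rotate_crank_by(-39°): θ ← -24° -39° = -63°
crank pin P = (r cos θ, r sin θ) = (23.607506, -46.332339)
h = r sin θ − e = -46.332339 − 3 = -49.332339
x = r cos θ + √(L² − h²) = 23.607506 + √(47524.0 − 2433.6797) = 23.607506 + 212.344815 = 235.952321

235.9523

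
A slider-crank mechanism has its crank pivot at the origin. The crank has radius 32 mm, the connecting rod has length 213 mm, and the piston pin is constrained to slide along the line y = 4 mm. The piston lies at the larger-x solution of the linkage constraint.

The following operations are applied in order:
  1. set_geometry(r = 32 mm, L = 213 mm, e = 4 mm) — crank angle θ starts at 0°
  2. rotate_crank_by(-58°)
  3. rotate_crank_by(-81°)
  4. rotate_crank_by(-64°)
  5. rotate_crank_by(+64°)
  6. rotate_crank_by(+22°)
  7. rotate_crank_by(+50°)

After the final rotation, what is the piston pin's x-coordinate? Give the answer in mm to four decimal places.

222.8595

set_geometry: r = 32 mm, L = 213 mm, e = 4 mm; θ ← 0°
rotate_crank_by(-58°): θ ← 0° -58° = -58°
rotate_crank_by(-81°): θ ← -58° -81° = -139°
rotate_crank_by(-64°): θ ← -139° -64° = -203°
rotate_crank_by(+64°): θ ← -203° +64° = -139°
rotate_crank_by(+22°): θ ← -139° +22° = -117°
rotate_crank_by(+50°): θ ← -117° +50° = -67°
crank pin P = (r cos θ, r sin θ) = (12.503396, -29.456155)
h = r sin θ − e = -29.456155 − 4 = -33.456155
x = r cos θ + √(L² − h²) = 12.503396 + √(45369.0 − 1119.3143) = 12.503396 + 210.356093 = 222.859489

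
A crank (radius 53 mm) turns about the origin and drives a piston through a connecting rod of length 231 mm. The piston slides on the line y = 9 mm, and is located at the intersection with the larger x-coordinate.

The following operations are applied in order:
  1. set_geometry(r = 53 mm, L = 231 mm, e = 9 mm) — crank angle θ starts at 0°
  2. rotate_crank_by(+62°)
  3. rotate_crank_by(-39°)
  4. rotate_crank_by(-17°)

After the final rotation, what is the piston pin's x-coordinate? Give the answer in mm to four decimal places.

283.6837

set_geometry: r = 53 mm, L = 231 mm, e = 9 mm; θ ← 0°
rotate_crank_by(+62°): θ ← 0° +62° = 62°
rotate_crank_by(-39°): θ ← 62° -39° = 23°
rotate_crank_by(-17°): θ ← 23° -17° = 6°
crank pin P = (r cos θ, r sin θ) = (52.709660, 5.540009)
h = r sin θ − e = 5.540009 − 9 = -3.459991
x = r cos θ + √(L² − h²) = 52.709660 + √(53361.0 − 11.9715) = 52.709660 + 230.974086 = 283.683747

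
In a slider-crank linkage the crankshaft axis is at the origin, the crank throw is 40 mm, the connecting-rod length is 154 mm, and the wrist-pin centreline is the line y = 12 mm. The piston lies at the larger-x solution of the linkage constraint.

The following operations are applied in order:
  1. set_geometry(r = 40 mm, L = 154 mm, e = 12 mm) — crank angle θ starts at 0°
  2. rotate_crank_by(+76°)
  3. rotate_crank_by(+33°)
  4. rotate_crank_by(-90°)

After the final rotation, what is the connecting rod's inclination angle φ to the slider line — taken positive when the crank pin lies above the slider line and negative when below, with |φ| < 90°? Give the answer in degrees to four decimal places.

set_geometry: r = 40 mm, L = 154 mm, e = 12 mm; θ ← 0°
rotate_crank_by(+76°): θ ← 0° +76° = 76°
rotate_crank_by(+33°): θ ← 76° +33° = 109°
rotate_crank_by(-90°): θ ← 109° -90° = 19°
crank pin P = (r cos θ, r sin θ) = (37.820743, 13.022726)
h = r sin θ − e = 13.022726 − 12 = 1.022726
sin φ = h / L = 1.022726 / 154 = 0.00664108
φ = arcsin(0.00664108) = 0.380509°

0.3805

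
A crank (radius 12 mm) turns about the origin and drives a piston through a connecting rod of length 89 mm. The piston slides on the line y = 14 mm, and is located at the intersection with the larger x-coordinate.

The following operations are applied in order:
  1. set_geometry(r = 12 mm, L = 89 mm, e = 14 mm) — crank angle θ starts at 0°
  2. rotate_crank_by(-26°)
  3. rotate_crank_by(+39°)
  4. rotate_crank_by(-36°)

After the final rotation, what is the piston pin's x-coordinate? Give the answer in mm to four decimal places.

98.0617

set_geometry: r = 12 mm, L = 89 mm, e = 14 mm; θ ← 0°
rotate_crank_by(-26°): θ ← 0° -26° = -26°
rotate_crank_by(+39°): θ ← -26° +39° = 13°
rotate_crank_by(-36°): θ ← 13° -36° = -23°
crank pin P = (r cos θ, r sin θ) = (11.046058, -4.688774)
h = r sin θ − e = -4.688774 − 14 = -18.688774
x = r cos θ + √(L² − h²) = 11.046058 + √(7921.0 − 349.2703) = 11.046058 + 87.015687 = 98.061745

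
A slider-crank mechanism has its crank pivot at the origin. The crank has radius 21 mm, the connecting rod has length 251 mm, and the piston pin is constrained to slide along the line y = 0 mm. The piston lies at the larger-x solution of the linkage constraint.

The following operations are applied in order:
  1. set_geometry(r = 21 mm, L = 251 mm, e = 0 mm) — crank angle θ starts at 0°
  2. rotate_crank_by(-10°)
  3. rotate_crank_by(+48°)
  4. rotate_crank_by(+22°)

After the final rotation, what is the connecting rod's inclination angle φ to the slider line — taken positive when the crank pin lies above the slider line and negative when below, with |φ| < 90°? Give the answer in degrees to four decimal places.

set_geometry: r = 21 mm, L = 251 mm, e = 0 mm; θ ← 0°
rotate_crank_by(-10°): θ ← 0° -10° = -10°
rotate_crank_by(+48°): θ ← -10° +48° = 38°
rotate_crank_by(+22°): θ ← 38° +22° = 60°
crank pin P = (r cos θ, r sin θ) = (10.500000, 18.186533)
h = r sin θ − e = 18.186533 − 0 = 18.186533
sin φ = h / L = 18.186533 / 251 = 0.07245631
φ = arcsin(0.07245631) = 4.155082°

4.1551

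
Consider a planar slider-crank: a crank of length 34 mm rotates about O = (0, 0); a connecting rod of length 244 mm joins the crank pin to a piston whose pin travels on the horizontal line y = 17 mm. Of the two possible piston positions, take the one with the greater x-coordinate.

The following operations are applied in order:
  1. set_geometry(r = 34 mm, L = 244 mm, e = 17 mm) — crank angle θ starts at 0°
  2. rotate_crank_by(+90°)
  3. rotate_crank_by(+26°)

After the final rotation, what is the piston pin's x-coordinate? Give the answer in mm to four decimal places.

228.7184

set_geometry: r = 34 mm, L = 244 mm, e = 17 mm; θ ← 0°
rotate_crank_by(+90°): θ ← 0° +90° = 90°
rotate_crank_by(+26°): θ ← 90° +26° = 116°
crank pin P = (r cos θ, r sin θ) = (-14.904619, 30.558998)
h = r sin θ − e = 30.558998 − 17 = 13.558998
x = r cos θ + √(L² − h²) = -14.904619 + √(59536.0 − 183.8464) = -14.904619 + 243.622974 = 228.718355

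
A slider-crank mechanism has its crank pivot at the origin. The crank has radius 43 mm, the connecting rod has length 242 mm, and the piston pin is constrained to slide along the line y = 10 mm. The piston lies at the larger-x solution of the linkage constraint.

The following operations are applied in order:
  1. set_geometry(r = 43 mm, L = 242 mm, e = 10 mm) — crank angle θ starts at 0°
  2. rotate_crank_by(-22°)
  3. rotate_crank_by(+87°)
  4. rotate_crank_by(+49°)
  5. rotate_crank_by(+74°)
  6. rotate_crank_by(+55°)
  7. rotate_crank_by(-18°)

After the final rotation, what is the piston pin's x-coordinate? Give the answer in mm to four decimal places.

set_geometry: r = 43 mm, L = 242 mm, e = 10 mm; θ ← 0°
rotate_crank_by(-22°): θ ← 0° -22° = -22°
rotate_crank_by(+87°): θ ← -22° +87° = 65°
rotate_crank_by(+49°): θ ← 65° +49° = 114°
rotate_crank_by(+74°): θ ← 114° +74° = 188°
rotate_crank_by(+55°): θ ← 188° +55° = 243°
rotate_crank_by(-18°): θ ← 243° -18° = 225°
crank pin P = (r cos θ, r sin θ) = (-30.405592, -30.405592)
h = r sin θ − e = -30.405592 − 10 = -40.405592
x = r cos θ + √(L² − h²) = -30.405592 + √(58564.0 − 1632.6118) = -30.405592 + 238.602993 = 208.197401

208.1974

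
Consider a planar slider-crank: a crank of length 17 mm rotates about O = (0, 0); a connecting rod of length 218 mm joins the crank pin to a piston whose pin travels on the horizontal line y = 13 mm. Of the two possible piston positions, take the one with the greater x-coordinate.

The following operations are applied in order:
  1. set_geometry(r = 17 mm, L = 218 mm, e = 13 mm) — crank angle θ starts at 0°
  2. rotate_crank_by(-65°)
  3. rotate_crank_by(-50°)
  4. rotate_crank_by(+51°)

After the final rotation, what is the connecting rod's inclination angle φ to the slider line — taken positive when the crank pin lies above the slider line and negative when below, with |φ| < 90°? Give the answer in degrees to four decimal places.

set_geometry: r = 17 mm, L = 218 mm, e = 13 mm; θ ← 0°
rotate_crank_by(-65°): θ ← 0° -65° = -65°
rotate_crank_by(-50°): θ ← -65° -50° = -115°
rotate_crank_by(+51°): θ ← -115° +51° = -64°
crank pin P = (r cos θ, r sin θ) = (7.452309, -15.279499)
h = r sin θ − e = -15.279499 − 13 = -28.279499
sin φ = h / L = -28.279499 / 218 = -0.12972247
φ = arcsin(-0.12972247) = -7.453555°

-7.4536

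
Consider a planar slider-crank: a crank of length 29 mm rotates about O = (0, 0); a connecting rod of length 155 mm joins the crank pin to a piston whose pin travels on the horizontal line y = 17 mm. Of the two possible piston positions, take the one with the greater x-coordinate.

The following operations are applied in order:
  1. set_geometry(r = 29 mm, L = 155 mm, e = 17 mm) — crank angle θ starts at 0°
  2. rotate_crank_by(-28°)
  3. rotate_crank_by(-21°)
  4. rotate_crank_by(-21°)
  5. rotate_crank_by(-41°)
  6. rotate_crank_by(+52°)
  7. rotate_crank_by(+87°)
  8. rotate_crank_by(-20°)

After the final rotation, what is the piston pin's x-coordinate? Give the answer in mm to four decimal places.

set_geometry: r = 29 mm, L = 155 mm, e = 17 mm; θ ← 0°
rotate_crank_by(-28°): θ ← 0° -28° = -28°
rotate_crank_by(-21°): θ ← -28° -21° = -49°
rotate_crank_by(-21°): θ ← -49° -21° = -70°
rotate_crank_by(-41°): θ ← -70° -41° = -111°
rotate_crank_by(+52°): θ ← -111° +52° = -59°
rotate_crank_by(+87°): θ ← -59° +87° = 28°
rotate_crank_by(-20°): θ ← 28° -20° = 8°
crank pin P = (r cos θ, r sin θ) = (28.717774, 4.036020)
h = r sin θ − e = 4.036020 − 17 = -12.963980
x = r cos θ + √(L² − h²) = 28.717774 + √(24025.0 − 168.0648) = 28.717774 + 154.456904 = 183.174678

183.1747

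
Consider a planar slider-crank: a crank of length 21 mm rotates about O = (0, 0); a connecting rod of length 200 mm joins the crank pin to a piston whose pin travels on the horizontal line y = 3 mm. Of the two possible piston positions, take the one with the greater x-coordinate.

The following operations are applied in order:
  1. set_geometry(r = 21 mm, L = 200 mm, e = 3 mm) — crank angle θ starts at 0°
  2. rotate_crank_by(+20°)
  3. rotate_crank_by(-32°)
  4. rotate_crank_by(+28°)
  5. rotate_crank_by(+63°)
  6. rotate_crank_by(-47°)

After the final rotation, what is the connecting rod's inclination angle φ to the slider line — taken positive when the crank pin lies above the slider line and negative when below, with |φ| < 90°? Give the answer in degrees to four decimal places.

set_geometry: r = 21 mm, L = 200 mm, e = 3 mm; θ ← 0°
rotate_crank_by(+20°): θ ← 0° +20° = 20°
rotate_crank_by(-32°): θ ← 20° -32° = -12°
rotate_crank_by(+28°): θ ← -12° +28° = 16°
rotate_crank_by(+63°): θ ← 16° +63° = 79°
rotate_crank_by(-47°): θ ← 79° -47° = 32°
crank pin P = (r cos θ, r sin θ) = (17.809010, 11.128305)
h = r sin θ − e = 11.128305 − 3 = 8.128305
sin φ = h / L = 8.128305 / 200 = 0.04064152
φ = arcsin(0.04064152) = 2.329229°

2.3292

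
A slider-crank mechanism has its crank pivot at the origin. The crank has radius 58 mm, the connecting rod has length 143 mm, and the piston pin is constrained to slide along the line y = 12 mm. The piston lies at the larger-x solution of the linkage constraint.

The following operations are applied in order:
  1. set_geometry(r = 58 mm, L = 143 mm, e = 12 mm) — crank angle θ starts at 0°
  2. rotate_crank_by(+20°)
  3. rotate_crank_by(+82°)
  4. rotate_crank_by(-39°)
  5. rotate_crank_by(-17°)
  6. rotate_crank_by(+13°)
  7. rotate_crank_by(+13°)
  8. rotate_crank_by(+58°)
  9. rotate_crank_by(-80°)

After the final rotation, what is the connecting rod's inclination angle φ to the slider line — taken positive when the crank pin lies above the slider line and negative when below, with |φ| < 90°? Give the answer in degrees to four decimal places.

set_geometry: r = 58 mm, L = 143 mm, e = 12 mm; θ ← 0°
rotate_crank_by(+20°): θ ← 0° +20° = 20°
rotate_crank_by(+82°): θ ← 20° +82° = 102°
rotate_crank_by(-39°): θ ← 102° -39° = 63°
rotate_crank_by(-17°): θ ← 63° -17° = 46°
rotate_crank_by(+13°): θ ← 46° +13° = 59°
rotate_crank_by(+13°): θ ← 59° +13° = 72°
rotate_crank_by(+58°): θ ← 72° +58° = 130°
rotate_crank_by(-80°): θ ← 130° -80° = 50°
crank pin P = (r cos θ, r sin θ) = (37.281681, 44.430578)
h = r sin θ − e = 44.430578 − 12 = 32.430578
sin φ = h / L = 32.430578 / 143 = 0.22678726
φ = arcsin(0.22678726) = 13.107998°

13.1080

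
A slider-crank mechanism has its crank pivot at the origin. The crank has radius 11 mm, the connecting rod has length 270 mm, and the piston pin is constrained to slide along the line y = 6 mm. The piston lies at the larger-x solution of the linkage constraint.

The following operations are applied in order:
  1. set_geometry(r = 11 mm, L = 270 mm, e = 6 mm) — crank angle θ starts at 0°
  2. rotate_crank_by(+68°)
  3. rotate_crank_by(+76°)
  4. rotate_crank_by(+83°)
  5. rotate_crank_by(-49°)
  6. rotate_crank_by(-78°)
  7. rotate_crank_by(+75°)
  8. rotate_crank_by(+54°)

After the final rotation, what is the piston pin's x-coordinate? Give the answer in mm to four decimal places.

262.4043

set_geometry: r = 11 mm, L = 270 mm, e = 6 mm; θ ← 0°
rotate_crank_by(+68°): θ ← 0° +68° = 68°
rotate_crank_by(+76°): θ ← 68° +76° = 144°
rotate_crank_by(+83°): θ ← 144° +83° = 227°
rotate_crank_by(-49°): θ ← 227° -49° = 178°
rotate_crank_by(-78°): θ ← 178° -78° = 100°
rotate_crank_by(+75°): θ ← 100° +75° = 175°
rotate_crank_by(+54°): θ ← 175° +54° = 229°
crank pin P = (r cos θ, r sin θ) = (-7.216649, -8.301805)
h = r sin θ − e = -8.301805 − 6 = -14.301805
x = r cos θ + √(L² − h²) = -7.216649 + √(72900.0 − 204.5416) = -7.216649 + 269.620953 = 262.404304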